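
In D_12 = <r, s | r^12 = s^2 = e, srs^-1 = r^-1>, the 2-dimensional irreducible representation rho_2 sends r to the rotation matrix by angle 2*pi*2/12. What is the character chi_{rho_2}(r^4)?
chi_{rho_2}(r^4) = 2*cos(2*pi*2*4/12) = -1

Proof sketch: rho_2(r^4) is rotation by angle 2*pi*2*4/12, whose trace is 2*cos(2*pi*2*4/12) = -1.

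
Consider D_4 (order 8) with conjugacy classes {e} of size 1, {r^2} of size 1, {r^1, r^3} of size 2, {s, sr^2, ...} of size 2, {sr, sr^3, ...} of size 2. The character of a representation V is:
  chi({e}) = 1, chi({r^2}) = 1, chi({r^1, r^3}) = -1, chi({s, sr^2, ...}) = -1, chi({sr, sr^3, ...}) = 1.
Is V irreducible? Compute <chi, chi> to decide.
Irreducible: <chi, chi> = 1.

Solution. <chi, chi> = (1/|G|) sum_C |C| * |chi(C)|^2 = (1/8)[1*|1|^2 + 1*|1|^2 + 2*|-1|^2 + 2*|-1|^2 + 2*|1|^2]
  = (1/8)[(1) + (1) + (2) + (2) + (2)] = 8/8 = 1.
A character is irreducible iff <chi, chi> = 1, so this representation is irreducible.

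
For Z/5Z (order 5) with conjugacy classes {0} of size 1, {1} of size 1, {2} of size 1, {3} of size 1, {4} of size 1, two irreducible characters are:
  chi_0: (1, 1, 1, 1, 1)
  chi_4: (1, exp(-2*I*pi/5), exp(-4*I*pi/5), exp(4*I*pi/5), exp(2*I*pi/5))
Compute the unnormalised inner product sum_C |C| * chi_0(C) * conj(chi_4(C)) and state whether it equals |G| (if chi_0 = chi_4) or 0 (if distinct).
Sum = 0; so <chi_0, chi_4> = 0 (distinct irreducibles are orthogonal).

Why: Compute term by term over conjugacy classes (|C| * chi_0(C) * conj(chi_4(C))):
  1*(1)*conj(1) + 1*(1)*conj(exp(-2*I*pi/5)) + 1*(1)*conj(exp(-4*I*pi/5)) + 1*(1)*conj(exp(4*I*pi/5)) + 1*(1)*conj(exp(2*I*pi/5))
  = (1) + (exp(2*I*pi/5)) + (exp(4*I*pi/5)) + (exp(-4*I*pi/5)) + (exp(-2*I*pi/5))
  = 0.
(Exp terms are combined using exp(i*s)*conj(exp(i*t)) = exp(i*(s-t)), and sums of them are collapsed using the identity that for every m > 1 the m distinct m-th roots of unity sum to 0, e.g. 1 + exp(2*I*pi/3) + exp(-2*I*pi/3) = 0.)
Dividing by |G| = 5 gives 0/5 = 0, matching the row-orthogonality relation <chi_0, chi_4> = [chi_0 = chi_4].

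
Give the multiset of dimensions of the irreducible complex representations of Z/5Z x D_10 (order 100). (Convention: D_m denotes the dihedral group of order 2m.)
Dimensions: 1, 1, 1, 1, 1, 1, 1, 1, 1, 1, 1, 1, 1, 1, 1, 1, 1, 1, 1, 1, 2, 2, 2, 2, 2, 2, 2, 2, 2, 2, 2, 2, 2, 2, 2, 2, 2, 2, 2, 2

Working: There are 40 irreducibles (= number of conjugacy classes). Their dimensions d_i satisfy sum d_i^2 = |G| = 100: 1 + 1 + 1 + 1 + 1 + 1 + 1 + 1 + 1 + 1 + 1 + 1 + 1 + 1 + 1 + 1 + 1 + 1 + 1 + 1 + 4 + 4 + 4 + 4 + 4 + 4 + 4 + 4 + 4 + 4 + 4 + 4 + 4 + 4 + 4 + 4 + 4 + 4 + 4 + 4 = 100. (For the product with Z/5Z: each of the 5 1-dim characters of Z/5Z tensors with each irrep of D_10, giving 5 copies of each D_10-dimension.)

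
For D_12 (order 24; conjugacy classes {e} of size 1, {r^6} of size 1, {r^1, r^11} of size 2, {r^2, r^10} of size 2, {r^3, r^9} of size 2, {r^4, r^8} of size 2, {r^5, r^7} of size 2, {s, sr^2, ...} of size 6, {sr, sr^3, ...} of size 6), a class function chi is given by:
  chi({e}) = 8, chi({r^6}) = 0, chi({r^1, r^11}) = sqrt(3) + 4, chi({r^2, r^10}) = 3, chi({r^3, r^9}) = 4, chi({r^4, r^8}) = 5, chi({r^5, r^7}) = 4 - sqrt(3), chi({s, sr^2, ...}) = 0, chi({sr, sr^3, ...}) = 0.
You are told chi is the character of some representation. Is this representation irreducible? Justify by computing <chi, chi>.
Not irreducible (reducible): <chi, chi> = 10 > 1.

Proof sketch: <chi, chi> = (1/|G|) sum_C |C| * |chi(C)|^2 = (1/24)[1*|8|^2 + 1*|0|^2 + 2*|sqrt(3) + 4|^2 + 2*|3|^2 + 2*|4|^2 + 2*|5|^2 + 2*|4 - sqrt(3)|^2 + 6*|0|^2 + 6*|0|^2]
  = (1/24)[(64) + (0) + (16*sqrt(3) + 38) + (18) + (32) + (50) + (38 - 16*sqrt(3)) + (0) + (0)] = 240/24 = 10.
A character is irreducible iff <chi, chi> = 1, so this representation is reducible.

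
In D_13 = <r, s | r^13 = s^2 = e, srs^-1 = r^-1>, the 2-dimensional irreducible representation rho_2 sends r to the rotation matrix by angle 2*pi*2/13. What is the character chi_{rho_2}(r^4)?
chi_{rho_2}(r^4) = 2*cos(2*pi*2*4/13) = -2*cos(3*pi/13)

Explanation: rho_2(r^4) is rotation by angle 2*pi*2*4/13, whose trace is 2*cos(2*pi*2*4/13) = -2*cos(3*pi/13).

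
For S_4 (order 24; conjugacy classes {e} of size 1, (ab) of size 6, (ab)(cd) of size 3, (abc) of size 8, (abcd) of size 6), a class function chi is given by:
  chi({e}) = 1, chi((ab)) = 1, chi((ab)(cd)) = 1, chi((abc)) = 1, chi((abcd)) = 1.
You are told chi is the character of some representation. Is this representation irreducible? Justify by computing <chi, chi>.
Irreducible: <chi, chi> = 1.

Solution. <chi, chi> = (1/|G|) sum_C |C| * |chi(C)|^2 = (1/24)[1*|1|^2 + 6*|1|^2 + 3*|1|^2 + 8*|1|^2 + 6*|1|^2]
  = (1/24)[(1) + (6) + (3) + (8) + (6)] = 24/24 = 1.
A character is irreducible iff <chi, chi> = 1, so this representation is irreducible.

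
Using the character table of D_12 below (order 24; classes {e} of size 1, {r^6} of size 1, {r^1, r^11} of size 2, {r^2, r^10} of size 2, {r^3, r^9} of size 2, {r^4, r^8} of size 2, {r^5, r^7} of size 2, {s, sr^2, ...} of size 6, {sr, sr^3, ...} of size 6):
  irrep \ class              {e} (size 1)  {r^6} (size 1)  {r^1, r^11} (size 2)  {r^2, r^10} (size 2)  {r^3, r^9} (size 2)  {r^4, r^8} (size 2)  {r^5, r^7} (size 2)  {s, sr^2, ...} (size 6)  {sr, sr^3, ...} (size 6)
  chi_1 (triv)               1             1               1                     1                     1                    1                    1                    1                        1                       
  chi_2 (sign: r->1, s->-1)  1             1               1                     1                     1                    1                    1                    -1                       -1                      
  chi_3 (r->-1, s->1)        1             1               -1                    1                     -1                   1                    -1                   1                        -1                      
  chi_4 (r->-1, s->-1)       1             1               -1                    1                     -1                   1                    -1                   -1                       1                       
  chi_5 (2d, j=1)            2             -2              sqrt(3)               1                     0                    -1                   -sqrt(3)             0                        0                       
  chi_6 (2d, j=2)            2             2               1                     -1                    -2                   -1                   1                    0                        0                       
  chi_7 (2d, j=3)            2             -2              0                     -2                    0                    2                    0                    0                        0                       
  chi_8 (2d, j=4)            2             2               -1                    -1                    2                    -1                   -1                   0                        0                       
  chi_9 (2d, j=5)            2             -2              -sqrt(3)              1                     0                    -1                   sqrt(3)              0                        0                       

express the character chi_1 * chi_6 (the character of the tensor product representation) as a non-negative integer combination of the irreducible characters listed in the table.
chi_1 tensor chi_6 = chi_6 (all other irreducibles have multiplicity 0).

Justification: The character of a tensor product is the pointwise product (chi_1 * chi_6)(C) = chi_1(C) * chi_6(C):
  {e}: (1)*(2), {r^6}: (1)*(2), {r^1, r^11}: (1)*(1), {r^2, r^10}: (1)*(-1), {r^3, r^9}: (1)*(-2), {r^4, r^8}: (1)*(-1), {r^5, r^7}: (1)*(1), {s, sr^2, ...}: (1)*(0), {sr, sr^3, ...}: (1)*(0)
so (chi_1 * chi_6) takes values
  {e} -> 2, {r^6} -> 2, {r^1, r^11} -> 1, {r^2, r^10} -> -1, {r^3, r^9} -> -2, {r^4, r^8} -> -1, {r^5, r^7} -> 1, {s, sr^2, ...} -> 0, {sr, sr^3, ...} -> 0.
Now take the inner product of this character with each irreducible chi from the table, <chi_1*chi_6, chi> = (1/24) sum_C |C| (chi_1*chi_6)(C) conj(chi(C)):
  <chi_1*chi_6, chi_1> = (1/24)[1*(2)*conj(1) + 1*(2)*conj(1) + 2*(1)*conj(1) + 2*(-1)*conj(1) + 2*(-2)*conj(1) + 2*(-1)*conj(1) + 2*(1)*conj(1) + 6*(0)*conj(1) + 6*(0)*conj(1)]
      = (1/24)[(2) + (2) + (2) + (-2) + (-4) + (-2) + (2) + (0) + (0)] = 0/24 = 0
  <chi_1*chi_6, chi_2> = (1/24)[1*(2)*conj(1) + 1*(2)*conj(1) + 2*(1)*conj(1) + 2*(-1)*conj(1) + 2*(-2)*conj(1) + 2*(-1)*conj(1) + 2*(1)*conj(1) + 6*(0)*conj(-1) + 6*(0)*conj(-1)]
      = (1/24)[(2) + (2) + (2) + (-2) + (-4) + (-2) + (2) + (0) + (0)] = 0/24 = 0
  <chi_1*chi_6, chi_3> = (1/24)[1*(2)*conj(1) + 1*(2)*conj(1) + 2*(1)*conj(-1) + 2*(-1)*conj(1) + 2*(-2)*conj(-1) + 2*(-1)*conj(1) + 2*(1)*conj(-1) + 6*(0)*conj(1) + 6*(0)*conj(-1)]
      = (1/24)[(2) + (2) + (-2) + (-2) + (4) + (-2) + (-2) + (0) + (0)] = 0/24 = 0
  <chi_1*chi_6, chi_4> = (1/24)[1*(2)*conj(1) + 1*(2)*conj(1) + 2*(1)*conj(-1) + 2*(-1)*conj(1) + 2*(-2)*conj(-1) + 2*(-1)*conj(1) + 2*(1)*conj(-1) + 6*(0)*conj(-1) + 6*(0)*conj(1)]
      = (1/24)[(2) + (2) + (-2) + (-2) + (4) + (-2) + (-2) + (0) + (0)] = 0/24 = 0
  <chi_1*chi_6, chi_5> = (1/24)[1*(2)*conj(2) + 1*(2)*conj(-2) + 2*(1)*conj(sqrt(3)) + 2*(-1)*conj(1) + 2*(-2)*conj(0) + 2*(-1)*conj(-1) + 2*(1)*conj(-sqrt(3)) + 6*(0)*conj(0) + 6*(0)*conj(0)]
      = (1/24)[(4) + (-4) + (2*sqrt(3)) + (-2) + (0) + (2) + (-2*sqrt(3)) + (0) + (0)] = 0/24 = 0
  <chi_1*chi_6, chi_6> = (1/24)[1*(2)*conj(2) + 1*(2)*conj(2) + 2*(1)*conj(1) + 2*(-1)*conj(-1) + 2*(-2)*conj(-2) + 2*(-1)*conj(-1) + 2*(1)*conj(1) + 6*(0)*conj(0) + 6*(0)*conj(0)]
      = (1/24)[(4) + (4) + (2) + (2) + (8) + (2) + (2) + (0) + (0)] = 24/24 = 1
  <chi_1*chi_6, chi_7> = (1/24)[1*(2)*conj(2) + 1*(2)*conj(-2) + 2*(1)*conj(0) + 2*(-1)*conj(-2) + 2*(-2)*conj(0) + 2*(-1)*conj(2) + 2*(1)*conj(0) + 6*(0)*conj(0) + 6*(0)*conj(0)]
      = (1/24)[(4) + (-4) + (0) + (4) + (0) + (-4) + (0) + (0) + (0)] = 0/24 = 0
  <chi_1*chi_6, chi_8> = (1/24)[1*(2)*conj(2) + 1*(2)*conj(2) + 2*(1)*conj(-1) + 2*(-1)*conj(-1) + 2*(-2)*conj(2) + 2*(-1)*conj(-1) + 2*(1)*conj(-1) + 6*(0)*conj(0) + 6*(0)*conj(0)]
      = (1/24)[(4) + (4) + (-2) + (2) + (-8) + (2) + (-2) + (0) + (0)] = 0/24 = 0
  <chi_1*chi_6, chi_9> = (1/24)[1*(2)*conj(2) + 1*(2)*conj(-2) + 2*(1)*conj(-sqrt(3)) + 2*(-1)*conj(1) + 2*(-2)*conj(0) + 2*(-1)*conj(-1) + 2*(1)*conj(sqrt(3)) + 6*(0)*conj(0) + 6*(0)*conj(0)]
      = (1/24)[(4) + (-4) + (-2*sqrt(3)) + (-2) + (0) + (2) + (2*sqrt(3)) + (0) + (0)] = 0/24 = 0
Hence the multiplicities are chi_6: 1. Dimension check: dim(chi_1)*dim(chi_6) = 1*2 = 2 and sum (mult * dim) = 1*2 = 2.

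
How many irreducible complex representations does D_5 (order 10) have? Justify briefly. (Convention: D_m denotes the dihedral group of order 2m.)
4

Why: The number of irreducible complex representations of a finite group equals its number of conjugacy classes. D_5 has 4 conjugacy classes ((n+3)/2 for n odd), so D_5 (order 10) has exactly 4 irreducible complex representations.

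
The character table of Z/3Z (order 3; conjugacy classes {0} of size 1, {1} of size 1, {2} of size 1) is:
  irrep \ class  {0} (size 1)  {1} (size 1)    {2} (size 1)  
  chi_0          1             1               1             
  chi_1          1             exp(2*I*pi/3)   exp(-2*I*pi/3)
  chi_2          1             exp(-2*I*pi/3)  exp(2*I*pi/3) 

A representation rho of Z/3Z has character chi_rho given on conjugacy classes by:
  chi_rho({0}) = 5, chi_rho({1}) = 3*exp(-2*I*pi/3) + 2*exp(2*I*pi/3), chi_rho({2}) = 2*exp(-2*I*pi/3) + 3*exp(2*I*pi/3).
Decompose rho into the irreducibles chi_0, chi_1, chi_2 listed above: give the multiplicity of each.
Multiplicities: chi_0: 0, chi_1: 2, chi_2: 3.

Proof sketch: Use <chi_rho, chi> = (1/|G|) sum_C |C| * chi_rho(C) * conj(chi(C)) with |G| = 3 for each irreducible chi in the table:
  <chi_rho, chi_0> = (1/3)[1*(5)*conj(1) + 1*(3*exp(-2*I*pi/3) + 2*exp(2*I*pi/3))*conj(1) + 1*(2*exp(-2*I*pi/3) + 3*exp(2*I*pi/3))*conj(1)]
      = (1/3)[(5) + (3*exp(-2*I*pi/3) + 2*exp(2*I*pi/3)) + (2*exp(-2*I*pi/3) + 3*exp(2*I*pi/3))] = 0/3 = 0
  <chi_rho, chi_1> = (1/3)[1*(5)*conj(1) + 1*(3*exp(-2*I*pi/3) + 2*exp(2*I*pi/3))*conj(exp(2*I*pi/3)) + 1*(2*exp(-2*I*pi/3) + 3*exp(2*I*pi/3))*conj(exp(-2*I*pi/3))]
      = (1/3)[(5) + (2 + 3*exp(2*I*pi/3)) + (2 + 3*exp(-2*I*pi/3))] = 6/3 = 2
  <chi_rho, chi_2> = (1/3)[1*(5)*conj(1) + 1*(3*exp(-2*I*pi/3) + 2*exp(2*I*pi/3))*conj(exp(-2*I*pi/3)) + 1*(2*exp(-2*I*pi/3) + 3*exp(2*I*pi/3))*conj(exp(2*I*pi/3))]
      = (1/3)[(5) + (3 + 2*exp(-2*I*pi/3)) + (3 + 2*exp(2*I*pi/3))] = 9/3 = 3
(Exp terms are combined using exp(i*s)*conj(exp(i*t)) = exp(i*(s-t)), and sums of them are collapsed using the identity that for every m > 1 the m distinct m-th roots of unity sum to 0, e.g. 1 + exp(2*I*pi/3) + exp(-2*I*pi/3) = 0.)
Dimension check: dim(rho) = sum (mult * dim) = 0*1 + 2*1 + 3*1 = 5 = chi_rho(e) = 5.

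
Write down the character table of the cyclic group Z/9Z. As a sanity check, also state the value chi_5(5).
Character table of Z/9Z (irreps indexed chi_0,...,chi_8 with chi_k(m) = zeta_9^(k*m), zeta_9 = exp(2*pi*i/9)):
  irrep \ class  {0} (size 1)  {1} (size 1)    {2} (size 1)    {3} (size 1)    {4} (size 1)    {5} (size 1)    {6} (size 1)    {7} (size 1)    {8} (size 1)  
  chi_0          1             1               1               1               1               1               1               1               1             
  chi_1          1             exp(2*I*pi/9)   exp(4*I*pi/9)   exp(2*I*pi/3)   exp(8*I*pi/9)   exp(-8*I*pi/9)  exp(-2*I*pi/3)  exp(-4*I*pi/9)  exp(-2*I*pi/9)
  chi_2          1             exp(4*I*pi/9)   exp(8*I*pi/9)   exp(-2*I*pi/3)  exp(-2*I*pi/9)  exp(2*I*pi/9)   exp(2*I*pi/3)   exp(-8*I*pi/9)  exp(-4*I*pi/9)
  chi_3          1             exp(2*I*pi/3)   exp(-2*I*pi/3)  1               exp(2*I*pi/3)   exp(-2*I*pi/3)  1               exp(2*I*pi/3)   exp(-2*I*pi/3)
  chi_4          1             exp(8*I*pi/9)   exp(-2*I*pi/9)  exp(2*I*pi/3)   exp(-4*I*pi/9)  exp(4*I*pi/9)   exp(-2*I*pi/3)  exp(2*I*pi/9)   exp(-8*I*pi/9)
  chi_5          1             exp(-8*I*pi/9)  exp(2*I*pi/9)   exp(-2*I*pi/3)  exp(4*I*pi/9)   exp(-4*I*pi/9)  exp(2*I*pi/3)   exp(-2*I*pi/9)  exp(8*I*pi/9) 
  chi_6          1             exp(-2*I*pi/3)  exp(2*I*pi/3)   1               exp(-2*I*pi/3)  exp(2*I*pi/3)   1               exp(-2*I*pi/3)  exp(2*I*pi/3) 
  chi_7          1             exp(-4*I*pi/9)  exp(-8*I*pi/9)  exp(2*I*pi/3)   exp(2*I*pi/9)   exp(-2*I*pi/9)  exp(-2*I*pi/3)  exp(8*I*pi/9)   exp(4*I*pi/9) 
  chi_8          1             exp(-2*I*pi/9)  exp(-4*I*pi/9)  exp(-2*I*pi/3)  exp(-8*I*pi/9)  exp(8*I*pi/9)   exp(2*I*pi/3)   exp(4*I*pi/9)   exp(2*I*pi/9) 

Spot check: chi_5(5) = zeta_9^(5*5) = zeta_9^25 = exp(-4*I*pi/9).

Proof sketch: Z/9Z is abelian, so all 9 irreducible complex representations are 1-dimensional. They are given by chi_k(m) = zeta_9^(k*m) for k = 0,...,8. Row orthogonality: sum_m chi_k(m) conj(chi_l(m)) = 9 * [k = l].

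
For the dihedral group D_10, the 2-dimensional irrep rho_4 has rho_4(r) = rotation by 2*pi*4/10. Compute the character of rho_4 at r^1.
chi_{rho_4}(r^1) = 2*cos(2*pi*4*1/10) = -sqrt(5)/2 - 1/2

Justification: rho_4(r^1) is rotation by angle 2*pi*4*1/10, whose trace is 2*cos(2*pi*4*1/10) = -sqrt(5)/2 - 1/2.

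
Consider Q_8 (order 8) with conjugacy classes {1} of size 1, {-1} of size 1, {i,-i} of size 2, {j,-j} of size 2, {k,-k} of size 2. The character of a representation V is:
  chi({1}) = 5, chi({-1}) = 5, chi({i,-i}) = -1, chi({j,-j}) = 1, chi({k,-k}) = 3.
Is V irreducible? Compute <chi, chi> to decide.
Not irreducible (reducible): <chi, chi> = 9 > 1.

<chi, chi> = (1/|G|) sum_C |C| * |chi(C)|^2 = (1/8)[1*|5|^2 + 1*|5|^2 + 2*|-1|^2 + 2*|1|^2 + 2*|3|^2]
  = (1/8)[(25) + (25) + (2) + (2) + (18)] = 72/8 = 9.
A character is irreducible iff <chi, chi> = 1, so this representation is reducible.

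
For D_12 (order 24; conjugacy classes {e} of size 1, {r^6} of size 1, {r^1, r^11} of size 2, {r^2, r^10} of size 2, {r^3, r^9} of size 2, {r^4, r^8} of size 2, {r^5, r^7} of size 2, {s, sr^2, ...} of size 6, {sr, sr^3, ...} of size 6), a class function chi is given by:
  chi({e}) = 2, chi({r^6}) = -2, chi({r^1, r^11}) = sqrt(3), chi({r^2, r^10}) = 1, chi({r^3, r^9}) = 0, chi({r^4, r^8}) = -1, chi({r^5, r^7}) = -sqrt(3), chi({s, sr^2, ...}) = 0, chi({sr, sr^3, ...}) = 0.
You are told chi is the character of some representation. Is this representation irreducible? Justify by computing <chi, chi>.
Irreducible: <chi, chi> = 1.

Explanation: <chi, chi> = (1/|G|) sum_C |C| * |chi(C)|^2 = (1/24)[1*|2|^2 + 1*|-2|^2 + 2*|sqrt(3)|^2 + 2*|1|^2 + 2*|0|^2 + 2*|-1|^2 + 2*|-sqrt(3)|^2 + 6*|0|^2 + 6*|0|^2]
  = (1/24)[(4) + (4) + (6) + (2) + (0) + (2) + (6) + (0) + (0)] = 24/24 = 1.
A character is irreducible iff <chi, chi> = 1, so this representation is irreducible.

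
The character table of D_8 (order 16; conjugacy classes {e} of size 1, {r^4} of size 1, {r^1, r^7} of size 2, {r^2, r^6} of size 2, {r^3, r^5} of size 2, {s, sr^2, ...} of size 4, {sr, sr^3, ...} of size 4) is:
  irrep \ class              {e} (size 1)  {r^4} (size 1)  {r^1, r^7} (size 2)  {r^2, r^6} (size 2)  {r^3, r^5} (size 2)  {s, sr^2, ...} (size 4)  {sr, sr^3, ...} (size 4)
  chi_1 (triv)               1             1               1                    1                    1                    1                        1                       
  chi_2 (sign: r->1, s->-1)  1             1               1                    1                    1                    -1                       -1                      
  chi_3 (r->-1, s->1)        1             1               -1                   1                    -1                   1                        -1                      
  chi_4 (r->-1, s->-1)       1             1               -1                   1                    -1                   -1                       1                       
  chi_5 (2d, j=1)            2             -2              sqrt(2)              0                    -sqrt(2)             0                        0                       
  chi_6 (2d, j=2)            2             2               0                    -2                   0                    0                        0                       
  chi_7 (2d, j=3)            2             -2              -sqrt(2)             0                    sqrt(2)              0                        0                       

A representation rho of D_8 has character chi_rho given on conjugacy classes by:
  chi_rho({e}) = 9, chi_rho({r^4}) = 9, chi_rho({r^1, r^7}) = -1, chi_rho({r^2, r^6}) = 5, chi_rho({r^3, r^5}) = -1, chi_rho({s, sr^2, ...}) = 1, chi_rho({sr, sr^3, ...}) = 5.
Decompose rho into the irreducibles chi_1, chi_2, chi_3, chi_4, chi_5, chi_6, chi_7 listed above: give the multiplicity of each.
Multiplicities: chi_1: 3, chi_2: 0, chi_3: 1, chi_4: 3, chi_5: 0, chi_6: 1, chi_7: 0.

Explanation: Use <chi_rho, chi> = (1/|G|) sum_C |C| * chi_rho(C) * conj(chi(C)) with |G| = 16 for each irreducible chi in the table:
  <chi_rho, chi_1> = (1/16)[1*(9)*conj(1) + 1*(9)*conj(1) + 2*(-1)*conj(1) + 2*(5)*conj(1) + 2*(-1)*conj(1) + 4*(1)*conj(1) + 4*(5)*conj(1)]
      = (1/16)[(9) + (9) + (-2) + (10) + (-2) + (4) + (20)] = 48/16 = 3
  <chi_rho, chi_2> = (1/16)[1*(9)*conj(1) + 1*(9)*conj(1) + 2*(-1)*conj(1) + 2*(5)*conj(1) + 2*(-1)*conj(1) + 4*(1)*conj(-1) + 4*(5)*conj(-1)]
      = (1/16)[(9) + (9) + (-2) + (10) + (-2) + (-4) + (-20)] = 0/16 = 0
  <chi_rho, chi_3> = (1/16)[1*(9)*conj(1) + 1*(9)*conj(1) + 2*(-1)*conj(-1) + 2*(5)*conj(1) + 2*(-1)*conj(-1) + 4*(1)*conj(1) + 4*(5)*conj(-1)]
      = (1/16)[(9) + (9) + (2) + (10) + (2) + (4) + (-20)] = 16/16 = 1
  <chi_rho, chi_4> = (1/16)[1*(9)*conj(1) + 1*(9)*conj(1) + 2*(-1)*conj(-1) + 2*(5)*conj(1) + 2*(-1)*conj(-1) + 4*(1)*conj(-1) + 4*(5)*conj(1)]
      = (1/16)[(9) + (9) + (2) + (10) + (2) + (-4) + (20)] = 48/16 = 3
  <chi_rho, chi_5> = (1/16)[1*(9)*conj(2) + 1*(9)*conj(-2) + 2*(-1)*conj(sqrt(2)) + 2*(5)*conj(0) + 2*(-1)*conj(-sqrt(2)) + 4*(1)*conj(0) + 4*(5)*conj(0)]
      = (1/16)[(18) + (-18) + (-2*sqrt(2)) + (0) + (2*sqrt(2)) + (0) + (0)] = 0/16 = 0
  <chi_rho, chi_6> = (1/16)[1*(9)*conj(2) + 1*(9)*conj(2) + 2*(-1)*conj(0) + 2*(5)*conj(-2) + 2*(-1)*conj(0) + 4*(1)*conj(0) + 4*(5)*conj(0)]
      = (1/16)[(18) + (18) + (0) + (-20) + (0) + (0) + (0)] = 16/16 = 1
  <chi_rho, chi_7> = (1/16)[1*(9)*conj(2) + 1*(9)*conj(-2) + 2*(-1)*conj(-sqrt(2)) + 2*(5)*conj(0) + 2*(-1)*conj(sqrt(2)) + 4*(1)*conj(0) + 4*(5)*conj(0)]
      = (1/16)[(18) + (-18) + (2*sqrt(2)) + (0) + (-2*sqrt(2)) + (0) + (0)] = 0/16 = 0
Dimension check: dim(rho) = sum (mult * dim) = 3*1 + 0*1 + 1*1 + 3*1 + 0*2 + 1*2 + 0*2 = 9 = chi_rho(e) = 9.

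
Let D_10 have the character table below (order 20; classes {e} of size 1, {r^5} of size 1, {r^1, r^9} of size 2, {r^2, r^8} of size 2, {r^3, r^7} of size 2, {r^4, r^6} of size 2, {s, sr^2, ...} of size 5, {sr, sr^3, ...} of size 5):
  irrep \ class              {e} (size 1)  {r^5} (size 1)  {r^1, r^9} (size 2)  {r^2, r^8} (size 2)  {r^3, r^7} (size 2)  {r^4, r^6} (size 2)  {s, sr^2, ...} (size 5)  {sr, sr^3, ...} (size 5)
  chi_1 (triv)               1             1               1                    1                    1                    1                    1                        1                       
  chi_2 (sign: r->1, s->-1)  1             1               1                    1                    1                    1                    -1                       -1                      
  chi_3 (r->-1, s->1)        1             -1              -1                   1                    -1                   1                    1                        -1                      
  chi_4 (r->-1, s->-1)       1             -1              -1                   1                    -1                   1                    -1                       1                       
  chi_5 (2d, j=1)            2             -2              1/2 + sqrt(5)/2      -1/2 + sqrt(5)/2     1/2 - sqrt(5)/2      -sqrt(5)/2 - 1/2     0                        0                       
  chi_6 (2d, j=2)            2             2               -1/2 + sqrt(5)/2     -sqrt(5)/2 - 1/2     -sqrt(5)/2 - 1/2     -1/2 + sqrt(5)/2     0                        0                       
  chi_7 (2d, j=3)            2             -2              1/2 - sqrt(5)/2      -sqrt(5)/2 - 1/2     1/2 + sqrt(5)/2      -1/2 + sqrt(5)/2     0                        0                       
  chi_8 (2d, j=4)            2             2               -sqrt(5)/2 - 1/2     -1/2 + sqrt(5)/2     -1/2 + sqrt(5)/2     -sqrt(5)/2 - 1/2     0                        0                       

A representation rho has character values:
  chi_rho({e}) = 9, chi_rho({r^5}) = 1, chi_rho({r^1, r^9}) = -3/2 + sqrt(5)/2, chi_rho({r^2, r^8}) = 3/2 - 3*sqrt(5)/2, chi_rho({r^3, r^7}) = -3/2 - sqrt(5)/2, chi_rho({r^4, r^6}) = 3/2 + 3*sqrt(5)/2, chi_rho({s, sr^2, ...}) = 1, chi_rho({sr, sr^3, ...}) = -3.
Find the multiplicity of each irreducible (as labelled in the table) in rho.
Multiplicities: chi_1: 0, chi_2: 1, chi_3: 2, chi_4: 0, chi_5: 0, chi_6: 2, chi_7: 1, chi_8: 0.

Explanation: Use <chi_rho, chi> = (1/|G|) sum_C |C| * chi_rho(C) * conj(chi(C)) with |G| = 20 for each irreducible chi in the table:
  <chi_rho, chi_1> = (1/20)[1*(9)*conj(1) + 1*(1)*conj(1) + 2*(-3/2 + sqrt(5)/2)*conj(1) + 2*(3/2 - 3*sqrt(5)/2)*conj(1) + 2*(-3/2 - sqrt(5)/2)*conj(1) + 2*(3/2 + 3*sqrt(5)/2)*conj(1) + 5*(1)*conj(1) + 5*(-3)*conj(1)]
      = (1/20)[(9) + (1) + (-3 + sqrt(5)) + (3 - 3*sqrt(5)) + (-3 - sqrt(5)) + (3 + 3*sqrt(5)) + (5) + (-15)] = 0/20 = 0
  <chi_rho, chi_2> = (1/20)[1*(9)*conj(1) + 1*(1)*conj(1) + 2*(-3/2 + sqrt(5)/2)*conj(1) + 2*(3/2 - 3*sqrt(5)/2)*conj(1) + 2*(-3/2 - sqrt(5)/2)*conj(1) + 2*(3/2 + 3*sqrt(5)/2)*conj(1) + 5*(1)*conj(-1) + 5*(-3)*conj(-1)]
      = (1/20)[(9) + (1) + (-3 + sqrt(5)) + (3 - 3*sqrt(5)) + (-3 - sqrt(5)) + (3 + 3*sqrt(5)) + (-5) + (15)] = 20/20 = 1
  <chi_rho, chi_3> = (1/20)[1*(9)*conj(1) + 1*(1)*conj(-1) + 2*(-3/2 + sqrt(5)/2)*conj(-1) + 2*(3/2 - 3*sqrt(5)/2)*conj(1) + 2*(-3/2 - sqrt(5)/2)*conj(-1) + 2*(3/2 + 3*sqrt(5)/2)*conj(1) + 5*(1)*conj(1) + 5*(-3)*conj(-1)]
      = (1/20)[(9) + (-1) + (3 - sqrt(5)) + (3 - 3*sqrt(5)) + (sqrt(5) + 3) + (3 + 3*sqrt(5)) + (5) + (15)] = 40/20 = 2
  <chi_rho, chi_4> = (1/20)[1*(9)*conj(1) + 1*(1)*conj(-1) + 2*(-3/2 + sqrt(5)/2)*conj(-1) + 2*(3/2 - 3*sqrt(5)/2)*conj(1) + 2*(-3/2 - sqrt(5)/2)*conj(-1) + 2*(3/2 + 3*sqrt(5)/2)*conj(1) + 5*(1)*conj(-1) + 5*(-3)*conj(1)]
      = (1/20)[(9) + (-1) + (3 - sqrt(5)) + (3 - 3*sqrt(5)) + (sqrt(5) + 3) + (3 + 3*sqrt(5)) + (-5) + (-15)] = 0/20 = 0
  <chi_rho, chi_5> = (1/20)[1*(9)*conj(2) + 1*(1)*conj(-2) + 2*(-3/2 + sqrt(5)/2)*conj(1/2 + sqrt(5)/2) + 2*(3/2 - 3*sqrt(5)/2)*conj(-1/2 + sqrt(5)/2) + 2*(-3/2 - sqrt(5)/2)*conj(1/2 - sqrt(5)/2) + 2*(3/2 + 3*sqrt(5)/2)*conj(-sqrt(5)/2 - 1/2) + 5*(1)*conj(0) + 5*(-3)*conj(0)]
      = (1/20)[(18) + (-2) + (1 - sqrt(5)) + (-9 + 3*sqrt(5)) + (1 + sqrt(5)) + (-9 - 3*sqrt(5)) + (0) + (0)] = 0/20 = 0
  <chi_rho, chi_6> = (1/20)[1*(9)*conj(2) + 1*(1)*conj(2) + 2*(-3/2 + sqrt(5)/2)*conj(-1/2 + sqrt(5)/2) + 2*(3/2 - 3*sqrt(5)/2)*conj(-sqrt(5)/2 - 1/2) + 2*(-3/2 - sqrt(5)/2)*conj(-sqrt(5)/2 - 1/2) + 2*(3/2 + 3*sqrt(5)/2)*conj(-1/2 + sqrt(5)/2) + 5*(1)*conj(0) + 5*(-3)*conj(0)]
      = (1/20)[(18) + (2) + (4 - 2*sqrt(5)) + (6) + (4 + 2*sqrt(5)) + (6) + (0) + (0)] = 40/20 = 2
  <chi_rho, chi_7> = (1/20)[1*(9)*conj(2) + 1*(1)*conj(-2) + 2*(-3/2 + sqrt(5)/2)*conj(1/2 - sqrt(5)/2) + 2*(3/2 - 3*sqrt(5)/2)*conj(-sqrt(5)/2 - 1/2) + 2*(-3/2 - sqrt(5)/2)*conj(1/2 + sqrt(5)/2) + 2*(3/2 + 3*sqrt(5)/2)*conj(-1/2 + sqrt(5)/2) + 5*(1)*conj(0) + 5*(-3)*conj(0)]
      = (1/20)[(18) + (-2) + (-4 + 2*sqrt(5)) + (6) + (-2*sqrt(5) - 4) + (6) + (0) + (0)] = 20/20 = 1
  <chi_rho, chi_8> = (1/20)[1*(9)*conj(2) + 1*(1)*conj(2) + 2*(-3/2 + sqrt(5)/2)*conj(-sqrt(5)/2 - 1/2) + 2*(3/2 - 3*sqrt(5)/2)*conj(-1/2 + sqrt(5)/2) + 2*(-3/2 - sqrt(5)/2)*conj(-1/2 + sqrt(5)/2) + 2*(3/2 + 3*sqrt(5)/2)*conj(-sqrt(5)/2 - 1/2) + 5*(1)*conj(0) + 5*(-3)*conj(0)]
      = (1/20)[(18) + (2) + (-1 + sqrt(5)) + (-9 + 3*sqrt(5)) + (-sqrt(5) - 1) + (-9 - 3*sqrt(5)) + (0) + (0)] = 0/20 = 0
Dimension check: dim(rho) = sum (mult * dim) = 0*1 + 1*1 + 2*1 + 0*1 + 0*2 + 2*2 + 1*2 + 0*2 = 9 = chi_rho(e) = 9.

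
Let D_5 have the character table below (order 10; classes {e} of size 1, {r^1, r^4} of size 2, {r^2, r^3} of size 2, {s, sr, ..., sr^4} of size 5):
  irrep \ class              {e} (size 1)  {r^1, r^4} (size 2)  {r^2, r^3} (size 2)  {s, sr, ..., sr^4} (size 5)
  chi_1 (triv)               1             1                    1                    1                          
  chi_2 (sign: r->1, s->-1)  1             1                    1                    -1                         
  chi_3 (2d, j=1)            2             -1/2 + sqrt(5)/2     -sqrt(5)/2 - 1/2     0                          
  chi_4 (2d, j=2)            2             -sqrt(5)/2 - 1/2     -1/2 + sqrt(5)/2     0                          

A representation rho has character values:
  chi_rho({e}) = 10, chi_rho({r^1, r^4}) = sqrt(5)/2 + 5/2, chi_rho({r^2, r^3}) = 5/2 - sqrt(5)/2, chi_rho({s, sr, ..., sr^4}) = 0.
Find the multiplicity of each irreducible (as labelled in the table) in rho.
Multiplicities: chi_1: 2, chi_2: 2, chi_3: 2, chi_4: 1.

Justification: Use <chi_rho, chi> = (1/|G|) sum_C |C| * chi_rho(C) * conj(chi(C)) with |G| = 10 for each irreducible chi in the table:
  <chi_rho, chi_1> = (1/10)[1*(10)*conj(1) + 2*(sqrt(5)/2 + 5/2)*conj(1) + 2*(5/2 - sqrt(5)/2)*conj(1) + 5*(0)*conj(1)]
      = (1/10)[(10) + (sqrt(5) + 5) + (5 - sqrt(5)) + (0)] = 20/10 = 2
  <chi_rho, chi_2> = (1/10)[1*(10)*conj(1) + 2*(sqrt(5)/2 + 5/2)*conj(1) + 2*(5/2 - sqrt(5)/2)*conj(1) + 5*(0)*conj(-1)]
      = (1/10)[(10) + (sqrt(5) + 5) + (5 - sqrt(5)) + (0)] = 20/10 = 2
  <chi_rho, chi_3> = (1/10)[1*(10)*conj(2) + 2*(sqrt(5)/2 + 5/2)*conj(-1/2 + sqrt(5)/2) + 2*(5/2 - sqrt(5)/2)*conj(-sqrt(5)/2 - 1/2) + 5*(0)*conj(0)]
      = (1/10)[(20) + (2*sqrt(5)) + (-2*sqrt(5)) + (0)] = 20/10 = 2
  <chi_rho, chi_4> = (1/10)[1*(10)*conj(2) + 2*(sqrt(5)/2 + 5/2)*conj(-sqrt(5)/2 - 1/2) + 2*(5/2 - sqrt(5)/2)*conj(-1/2 + sqrt(5)/2) + 5*(0)*conj(0)]
      = (1/10)[(20) + (-3*sqrt(5) - 5) + (-5 + 3*sqrt(5)) + (0)] = 10/10 = 1
Dimension check: dim(rho) = sum (mult * dim) = 2*1 + 2*1 + 2*2 + 1*2 = 10 = chi_rho(e) = 10.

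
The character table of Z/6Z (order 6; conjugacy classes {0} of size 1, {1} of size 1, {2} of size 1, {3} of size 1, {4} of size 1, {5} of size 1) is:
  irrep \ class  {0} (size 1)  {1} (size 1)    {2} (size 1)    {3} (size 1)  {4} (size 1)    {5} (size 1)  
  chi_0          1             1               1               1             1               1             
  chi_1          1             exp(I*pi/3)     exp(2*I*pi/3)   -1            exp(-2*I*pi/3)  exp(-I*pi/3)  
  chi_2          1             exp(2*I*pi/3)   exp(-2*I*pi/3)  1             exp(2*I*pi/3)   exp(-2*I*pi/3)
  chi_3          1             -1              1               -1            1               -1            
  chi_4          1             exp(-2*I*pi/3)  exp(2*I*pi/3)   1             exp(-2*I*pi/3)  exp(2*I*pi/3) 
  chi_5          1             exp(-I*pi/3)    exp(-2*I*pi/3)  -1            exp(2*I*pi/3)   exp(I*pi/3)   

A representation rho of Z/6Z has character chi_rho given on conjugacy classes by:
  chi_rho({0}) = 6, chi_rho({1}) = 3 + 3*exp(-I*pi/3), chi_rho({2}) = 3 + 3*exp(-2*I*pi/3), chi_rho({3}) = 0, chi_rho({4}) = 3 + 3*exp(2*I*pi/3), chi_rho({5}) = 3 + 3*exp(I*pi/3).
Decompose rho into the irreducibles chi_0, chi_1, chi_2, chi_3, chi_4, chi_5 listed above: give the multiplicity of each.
Multiplicities: chi_0: 3, chi_1: 0, chi_2: 0, chi_3: 0, chi_4: 0, chi_5: 3.

Reasoning: Use <chi_rho, chi> = (1/|G|) sum_C |C| * chi_rho(C) * conj(chi(C)) with |G| = 6 for each irreducible chi in the table:
  <chi_rho, chi_0> = (1/6)[1*(6)*conj(1) + 1*(3 + 3*exp(-I*pi/3))*conj(1) + 1*(3 + 3*exp(-2*I*pi/3))*conj(1) + 1*(0)*conj(1) + 1*(3 + 3*exp(2*I*pi/3))*conj(1) + 1*(3 + 3*exp(I*pi/3))*conj(1)]
      = (1/6)[(6) + (3 + 3*exp(-I*pi/3)) + (3 + 3*exp(-2*I*pi/3)) + (0) + (3 + 3*exp(2*I*pi/3)) + (3 + 3*exp(I*pi/3))] = 18/6 = 3
  <chi_rho, chi_1> = (1/6)[1*(6)*conj(1) + 1*(3 + 3*exp(-I*pi/3))*conj(exp(I*pi/3)) + 1*(3 + 3*exp(-2*I*pi/3))*conj(exp(2*I*pi/3)) + 1*(0)*conj(-1) + 1*(3 + 3*exp(2*I*pi/3))*conj(exp(-2*I*pi/3)) + 1*(3 + 3*exp(I*pi/3))*conj(exp(-I*pi/3))]
      = (1/6)[(6) + (3*exp(-2*I*pi/3) + 3*exp(-I*pi/3)) + (-3) + (0) + (-3) + (3*exp(2*I*pi/3) + 3*exp(I*pi/3))] = 0/6 = 0
  <chi_rho, chi_2> = (1/6)[1*(6)*conj(1) + 1*(3 + 3*exp(-I*pi/3))*conj(exp(2*I*pi/3)) + 1*(3 + 3*exp(-2*I*pi/3))*conj(exp(-2*I*pi/3)) + 1*(0)*conj(1) + 1*(3 + 3*exp(2*I*pi/3))*conj(exp(2*I*pi/3)) + 1*(3 + 3*exp(I*pi/3))*conj(exp(-2*I*pi/3))]
      = (1/6)[(6) + (-3 + 3*exp(-2*I*pi/3)) + (3 + 3*exp(2*I*pi/3)) + (0) + (3 + 3*exp(-2*I*pi/3)) + (-3 + 3*exp(2*I*pi/3))] = 0/6 = 0
  <chi_rho, chi_3> = (1/6)[1*(6)*conj(1) + 1*(3 + 3*exp(-I*pi/3))*conj(-1) + 1*(3 + 3*exp(-2*I*pi/3))*conj(1) + 1*(0)*conj(-1) + 1*(3 + 3*exp(2*I*pi/3))*conj(1) + 1*(3 + 3*exp(I*pi/3))*conj(-1)]
      = (1/6)[(6) + (-3 - 3*exp(-I*pi/3)) + (3 + 3*exp(-2*I*pi/3)) + (0) + (3 + 3*exp(2*I*pi/3)) + (-3 - 3*exp(I*pi/3))] = 0/6 = 0
  <chi_rho, chi_4> = (1/6)[1*(6)*conj(1) + 1*(3 + 3*exp(-I*pi/3))*conj(exp(-2*I*pi/3)) + 1*(3 + 3*exp(-2*I*pi/3))*conj(exp(2*I*pi/3)) + 1*(0)*conj(1) + 1*(3 + 3*exp(2*I*pi/3))*conj(exp(-2*I*pi/3)) + 1*(3 + 3*exp(I*pi/3))*conj(exp(2*I*pi/3))]
      = (1/6)[(6) + (3*exp(2*I*pi/3) + 3*exp(I*pi/3)) + (-3) + (0) + (-3) + (3*exp(-2*I*pi/3) + 3*exp(-I*pi/3))] = 0/6 = 0
  <chi_rho, chi_5> = (1/6)[1*(6)*conj(1) + 1*(3 + 3*exp(-I*pi/3))*conj(exp(-I*pi/3)) + 1*(3 + 3*exp(-2*I*pi/3))*conj(exp(-2*I*pi/3)) + 1*(0)*conj(-1) + 1*(3 + 3*exp(2*I*pi/3))*conj(exp(2*I*pi/3)) + 1*(3 + 3*exp(I*pi/3))*conj(exp(I*pi/3))]
      = (1/6)[(6) + (3 + 3*exp(I*pi/3)) + (3 + 3*exp(2*I*pi/3)) + (0) + (3 + 3*exp(-2*I*pi/3)) + (3 + 3*exp(-I*pi/3))] = 18/6 = 3
(Exp terms are combined using exp(i*s)*conj(exp(i*t)) = exp(i*(s-t)), and sums of them are collapsed using the identity that for every m > 1 the m distinct m-th roots of unity sum to 0, e.g. 1 + exp(2*I*pi/3) + exp(-2*I*pi/3) = 0.)
Dimension check: dim(rho) = sum (mult * dim) = 3*1 + 0*1 + 0*1 + 0*1 + 0*1 + 3*1 = 6 = chi_rho(e) = 6.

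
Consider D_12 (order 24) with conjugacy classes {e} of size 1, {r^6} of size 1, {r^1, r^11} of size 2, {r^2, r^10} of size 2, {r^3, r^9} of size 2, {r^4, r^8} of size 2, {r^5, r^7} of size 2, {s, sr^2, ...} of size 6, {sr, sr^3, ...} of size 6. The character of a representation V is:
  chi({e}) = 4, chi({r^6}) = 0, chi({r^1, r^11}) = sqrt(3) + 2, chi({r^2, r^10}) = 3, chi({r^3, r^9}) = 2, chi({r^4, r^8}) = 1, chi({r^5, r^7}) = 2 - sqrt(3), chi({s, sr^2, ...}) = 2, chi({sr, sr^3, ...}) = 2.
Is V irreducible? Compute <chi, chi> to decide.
Not irreducible (reducible): <chi, chi> = 5 > 1.

<chi, chi> = (1/|G|) sum_C |C| * |chi(C)|^2 = (1/24)[1*|4|^2 + 1*|0|^2 + 2*|sqrt(3) + 2|^2 + 2*|3|^2 + 2*|2|^2 + 2*|1|^2 + 2*|2 - sqrt(3)|^2 + 6*|2|^2 + 6*|2|^2]
  = (1/24)[(16) + (0) + (8*sqrt(3) + 14) + (18) + (8) + (2) + (14 - 8*sqrt(3)) + (24) + (24)] = 120/24 = 5.
A character is irreducible iff <chi, chi> = 1, so this representation is reducible.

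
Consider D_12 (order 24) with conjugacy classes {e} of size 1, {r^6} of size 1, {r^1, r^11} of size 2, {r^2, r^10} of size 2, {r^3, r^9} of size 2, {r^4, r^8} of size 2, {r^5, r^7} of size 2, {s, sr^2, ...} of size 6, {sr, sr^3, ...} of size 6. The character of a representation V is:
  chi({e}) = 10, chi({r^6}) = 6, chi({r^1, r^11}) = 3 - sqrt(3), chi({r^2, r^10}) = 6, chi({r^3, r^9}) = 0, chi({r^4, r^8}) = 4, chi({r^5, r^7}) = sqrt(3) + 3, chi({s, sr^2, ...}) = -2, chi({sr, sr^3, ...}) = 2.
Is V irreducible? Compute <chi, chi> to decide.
Not irreducible (reducible): <chi, chi> = 14 > 1.

Explanation: <chi, chi> = (1/|G|) sum_C |C| * |chi(C)|^2 = (1/24)[1*|10|^2 + 1*|6|^2 + 2*|3 - sqrt(3)|^2 + 2*|6|^2 + 2*|0|^2 + 2*|4|^2 + 2*|sqrt(3) + 3|^2 + 6*|-2|^2 + 6*|2|^2]
  = (1/24)[(100) + (36) + (24 - 12*sqrt(3)) + (72) + (0) + (32) + (12*sqrt(3) + 24) + (24) + (24)] = 336/24 = 14.
A character is irreducible iff <chi, chi> = 1, so this representation is reducible.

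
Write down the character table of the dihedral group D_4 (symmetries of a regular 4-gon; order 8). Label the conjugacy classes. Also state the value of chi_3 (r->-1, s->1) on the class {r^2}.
Conjugacy classes: {e} of size 1, {r^2} of size 1, {r^1, r^3} of size 2, {s, sr^2, ...} of size 2, {sr, sr^3, ...} of size 2.
Character table:
  irrep \ class              {e} (size 1)  {r^2} (size 1)  {r^1, r^3} (size 2)  {s, sr^2, ...} (size 2)  {sr, sr^3, ...} (size 2)
  chi_1 (triv)               1             1               1                    1                        1                       
  chi_2 (sign: r->1, s->-1)  1             1               1                    -1                       -1                      
  chi_3 (r->-1, s->1)        1             1               -1                   1                        -1                      
  chi_4 (r->-1, s->-1)       1             1               -1                   -1                       1                       
  chi_5 (2d, j=1)            2             -2              0                    0                        0                       

Spot check: chi_3 (r->-1, s->1) on {r^2} = 1.

Argument: D_4 has order 2*4 = 8 with 5 conjugacy classes, hence 5 irreducibles. Sum of squared dims 1 + 1 + 1 + 1 + 4 = 8 = |G|. Linear characters come from the abelianisation; the 2-dimensional irreps have character r^k -> 2*cos(2*pi*j*k/4), reflections -> 0.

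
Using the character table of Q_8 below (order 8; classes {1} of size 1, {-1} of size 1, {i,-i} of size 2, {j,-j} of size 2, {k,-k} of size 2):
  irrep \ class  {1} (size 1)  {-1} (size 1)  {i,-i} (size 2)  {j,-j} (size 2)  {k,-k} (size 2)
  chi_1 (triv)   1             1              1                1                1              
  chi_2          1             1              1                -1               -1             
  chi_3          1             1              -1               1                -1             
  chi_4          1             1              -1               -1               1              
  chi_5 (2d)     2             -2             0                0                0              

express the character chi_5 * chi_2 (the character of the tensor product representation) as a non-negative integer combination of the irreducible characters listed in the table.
chi_5 tensor chi_2 = chi_5 (all other irreducibles have multiplicity 0).

Explanation: The character of a tensor product is the pointwise product (chi_5 * chi_2)(C) = chi_5(C) * chi_2(C):
  {1}: (2)*(1), {-1}: (-2)*(1), {i,-i}: (0)*(1), {j,-j}: (0)*(-1), {k,-k}: (0)*(-1)
so (chi_5 * chi_2) takes values
  {1} -> 2, {-1} -> -2, {i,-i} -> 0, {j,-j} -> 0, {k,-k} -> 0.
Now take the inner product of this character with each irreducible chi from the table, <chi_5*chi_2, chi> = (1/8) sum_C |C| (chi_5*chi_2)(C) conj(chi(C)):
  <chi_5*chi_2, chi_1> = (1/8)[1*(2)*conj(1) + 1*(-2)*conj(1) + 2*(0)*conj(1) + 2*(0)*conj(1) + 2*(0)*conj(1)]
      = (1/8)[(2) + (-2) + (0) + (0) + (0)] = 0/8 = 0
  <chi_5*chi_2, chi_2> = (1/8)[1*(2)*conj(1) + 1*(-2)*conj(1) + 2*(0)*conj(1) + 2*(0)*conj(-1) + 2*(0)*conj(-1)]
      = (1/8)[(2) + (-2) + (0) + (0) + (0)] = 0/8 = 0
  <chi_5*chi_2, chi_3> = (1/8)[1*(2)*conj(1) + 1*(-2)*conj(1) + 2*(0)*conj(-1) + 2*(0)*conj(1) + 2*(0)*conj(-1)]
      = (1/8)[(2) + (-2) + (0) + (0) + (0)] = 0/8 = 0
  <chi_5*chi_2, chi_4> = (1/8)[1*(2)*conj(1) + 1*(-2)*conj(1) + 2*(0)*conj(-1) + 2*(0)*conj(-1) + 2*(0)*conj(1)]
      = (1/8)[(2) + (-2) + (0) + (0) + (0)] = 0/8 = 0
  <chi_5*chi_2, chi_5> = (1/8)[1*(2)*conj(2) + 1*(-2)*conj(-2) + 2*(0)*conj(0) + 2*(0)*conj(0) + 2*(0)*conj(0)]
      = (1/8)[(4) + (4) + (0) + (0) + (0)] = 8/8 = 1
Hence the multiplicities are chi_5: 1. Dimension check: dim(chi_5)*dim(chi_2) = 2*1 = 2 and sum (mult * dim) = 1*2 = 2.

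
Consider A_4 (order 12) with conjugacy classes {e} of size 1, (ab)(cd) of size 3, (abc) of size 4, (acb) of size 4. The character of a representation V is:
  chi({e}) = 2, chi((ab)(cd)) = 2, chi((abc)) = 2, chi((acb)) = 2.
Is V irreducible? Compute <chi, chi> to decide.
Not irreducible (reducible): <chi, chi> = 4 > 1.

Why: <chi, chi> = (1/|G|) sum_C |C| * |chi(C)|^2 = (1/12)[1*|2|^2 + 3*|2|^2 + 4*|2|^2 + 4*|2|^2]
  = (1/12)[(4) + (12) + (16) + (16)] = 48/12 = 4.
(Exp terms are combined using exp(i*s)*conj(exp(i*t)) = exp(i*(s-t)), and sums of them are collapsed using the identity that for every m > 1 the m distinct m-th roots of unity sum to 0, e.g. 1 + exp(2*I*pi/3) + exp(-2*I*pi/3) = 0.)
A character is irreducible iff <chi, chi> = 1, so this representation is reducible.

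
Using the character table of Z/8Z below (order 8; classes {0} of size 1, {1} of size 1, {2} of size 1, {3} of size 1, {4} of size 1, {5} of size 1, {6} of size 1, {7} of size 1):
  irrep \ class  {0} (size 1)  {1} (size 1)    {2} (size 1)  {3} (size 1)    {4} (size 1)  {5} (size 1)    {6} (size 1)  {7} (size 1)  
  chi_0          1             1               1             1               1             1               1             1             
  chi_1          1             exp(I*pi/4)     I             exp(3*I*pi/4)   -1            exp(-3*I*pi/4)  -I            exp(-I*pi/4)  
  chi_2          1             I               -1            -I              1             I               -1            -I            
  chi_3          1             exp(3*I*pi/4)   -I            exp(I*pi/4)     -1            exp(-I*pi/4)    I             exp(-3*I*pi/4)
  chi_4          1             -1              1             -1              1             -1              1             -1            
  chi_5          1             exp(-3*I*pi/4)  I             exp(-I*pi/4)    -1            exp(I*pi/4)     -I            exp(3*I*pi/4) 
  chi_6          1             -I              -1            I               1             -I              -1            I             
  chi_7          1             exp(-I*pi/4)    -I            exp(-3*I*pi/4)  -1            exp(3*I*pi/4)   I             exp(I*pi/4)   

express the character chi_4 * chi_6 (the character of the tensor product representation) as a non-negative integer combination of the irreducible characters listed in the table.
chi_4 tensor chi_6 = chi_2 (all other irreducibles have multiplicity 0).

Proof sketch: The character of a tensor product is the pointwise product (chi_4 * chi_6)(C) = chi_4(C) * chi_6(C):
  {0}: (1)*(1), {1}: (-1)*(-I), {2}: (1)*(-1), {3}: (-1)*(I), {4}: (1)*(1), {5}: (-1)*(-I), {6}: (1)*(-1), {7}: (-1)*(I)
so (chi_4 * chi_6) takes values
  {0} -> 1, {1} -> I, {2} -> -1, {3} -> -I, {4} -> 1, {5} -> I, {6} -> -1, {7} -> -I.
Now take the inner product of this character with each irreducible chi from the table, <chi_4*chi_6, chi> = (1/8) sum_C |C| (chi_4*chi_6)(C) conj(chi(C)):
  <chi_4*chi_6, chi_0> = (1/8)[1*(1)*conj(1) + 1*(I)*conj(1) + 1*(-1)*conj(1) + 1*(-I)*conj(1) + 1*(1)*conj(1) + 1*(I)*conj(1) + 1*(-1)*conj(1) + 1*(-I)*conj(1)]
      = (1/8)[(1) + (I) + (-1) + (-I) + (1) + (I) + (-1) + (-I)] = 0/8 = 0
  <chi_4*chi_6, chi_1> = (1/8)[1*(1)*conj(1) + 1*(I)*conj(exp(I*pi/4)) + 1*(-1)*conj(I) + 1*(-I)*conj(exp(3*I*pi/4)) + 1*(1)*conj(-1) + 1*(I)*conj(exp(-3*I*pi/4)) + 1*(-1)*conj(-I) + 1*(-I)*conj(exp(-I*pi/4))]
      = (1/8)[(1) + (exp(I*pi/4)) + (I) + (-exp(-I*pi/4)) + (-1) + (exp(-3*I*pi/4)) + (-I) + (-exp(3*I*pi/4))] = 0/8 = 0
  <chi_4*chi_6, chi_2> = (1/8)[1*(1)*conj(1) + 1*(I)*conj(I) + 1*(-1)*conj(-1) + 1*(-I)*conj(-I) + 1*(1)*conj(1) + 1*(I)*conj(I) + 1*(-1)*conj(-1) + 1*(-I)*conj(-I)]
      = (1/8)[(1) + (1) + (1) + (1) + (1) + (1) + (1) + (1)] = 8/8 = 1
  <chi_4*chi_6, chi_3> = (1/8)[1*(1)*conj(1) + 1*(I)*conj(exp(3*I*pi/4)) + 1*(-1)*conj(-I) + 1*(-I)*conj(exp(I*pi/4)) + 1*(1)*conj(-1) + 1*(I)*conj(exp(-I*pi/4)) + 1*(-1)*conj(I) + 1*(-I)*conj(exp(-3*I*pi/4))]
      = (1/8)[(1) + (exp(-I*pi/4)) + (-I) + (-exp(I*pi/4)) + (-1) + (exp(3*I*pi/4)) + (I) + (-exp(-3*I*pi/4))] = 0/8 = 0
  <chi_4*chi_6, chi_4> = (1/8)[1*(1)*conj(1) + 1*(I)*conj(-1) + 1*(-1)*conj(1) + 1*(-I)*conj(-1) + 1*(1)*conj(1) + 1*(I)*conj(-1) + 1*(-1)*conj(1) + 1*(-I)*conj(-1)]
      = (1/8)[(1) + (-I) + (-1) + (I) + (1) + (-I) + (-1) + (I)] = 0/8 = 0
  <chi_4*chi_6, chi_5> = (1/8)[1*(1)*conj(1) + 1*(I)*conj(exp(-3*I*pi/4)) + 1*(-1)*conj(I) + 1*(-I)*conj(exp(-I*pi/4)) + 1*(1)*conj(-1) + 1*(I)*conj(exp(I*pi/4)) + 1*(-1)*conj(-I) + 1*(-I)*conj(exp(3*I*pi/4))]
      = (1/8)[(1) + (exp(-3*I*pi/4)) + (I) + (-exp(3*I*pi/4)) + (-1) + (exp(I*pi/4)) + (-I) + (-exp(-I*pi/4))] = 0/8 = 0
  <chi_4*chi_6, chi_6> = (1/8)[1*(1)*conj(1) + 1*(I)*conj(-I) + 1*(-1)*conj(-1) + 1*(-I)*conj(I) + 1*(1)*conj(1) + 1*(I)*conj(-I) + 1*(-1)*conj(-1) + 1*(-I)*conj(I)]
      = (1/8)[(1) + (-1) + (1) + (-1) + (1) + (-1) + (1) + (-1)] = 0/8 = 0
  <chi_4*chi_6, chi_7> = (1/8)[1*(1)*conj(1) + 1*(I)*conj(exp(-I*pi/4)) + 1*(-1)*conj(-I) + 1*(-I)*conj(exp(-3*I*pi/4)) + 1*(1)*conj(-1) + 1*(I)*conj(exp(3*I*pi/4)) + 1*(-1)*conj(I) + 1*(-I)*conj(exp(I*pi/4))]
      = (1/8)[(1) + (exp(3*I*pi/4)) + (-I) + (-exp(-3*I*pi/4)) + (-1) + (exp(-I*pi/4)) + (I) + (-exp(I*pi/4))] = 0/8 = 0
(Exp terms are combined using exp(i*s)*conj(exp(i*t)) = exp(i*(s-t)), and sums of them are collapsed using the identity that for every m > 1 the m distinct m-th roots of unity sum to 0, e.g. 1 + exp(2*I*pi/3) + exp(-2*I*pi/3) = 0.)
Hence the multiplicities are chi_2: 1. Dimension check: dim(chi_4)*dim(chi_6) = 1*1 = 1 and sum (mult * dim) = 1*1 = 1.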